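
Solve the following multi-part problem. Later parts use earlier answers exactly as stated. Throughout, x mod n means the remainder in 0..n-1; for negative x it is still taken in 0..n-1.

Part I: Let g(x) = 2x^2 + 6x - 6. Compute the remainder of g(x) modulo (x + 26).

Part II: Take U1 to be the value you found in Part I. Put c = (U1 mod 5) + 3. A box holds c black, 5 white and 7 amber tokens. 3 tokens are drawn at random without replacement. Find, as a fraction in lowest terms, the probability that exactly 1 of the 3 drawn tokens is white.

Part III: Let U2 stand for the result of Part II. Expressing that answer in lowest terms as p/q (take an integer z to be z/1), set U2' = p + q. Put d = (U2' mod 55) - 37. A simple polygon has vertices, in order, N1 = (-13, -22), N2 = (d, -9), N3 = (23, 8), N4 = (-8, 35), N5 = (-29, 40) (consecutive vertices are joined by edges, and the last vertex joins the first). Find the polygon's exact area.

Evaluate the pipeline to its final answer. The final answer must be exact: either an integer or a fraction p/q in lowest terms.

Part I: remainder = value at the root: 2*(-26)^2 + 6*(-26)^1 - 6 = (1352) + (-156) + (-6) = 1190; answer 1190
Part II: U1 = 1190; c = 3; total draws C(15,3) = 455; favorable C(5,1)*C(10,2) = 225; P = 45/91; answer 45/91
Part III: U2 = 45/91; threaded value p + q = 136; d = -11; cross terms: (-13*-9 - -11*-22)=-125, (-11*8 - 23*-9)=119, (23*35 - -8*8)=869, (-8*40 - -29*35)=695, (-29*-22 - -13*40)=1158; twice the area = |2716| = 2716; area = 1358; answer 1358

1358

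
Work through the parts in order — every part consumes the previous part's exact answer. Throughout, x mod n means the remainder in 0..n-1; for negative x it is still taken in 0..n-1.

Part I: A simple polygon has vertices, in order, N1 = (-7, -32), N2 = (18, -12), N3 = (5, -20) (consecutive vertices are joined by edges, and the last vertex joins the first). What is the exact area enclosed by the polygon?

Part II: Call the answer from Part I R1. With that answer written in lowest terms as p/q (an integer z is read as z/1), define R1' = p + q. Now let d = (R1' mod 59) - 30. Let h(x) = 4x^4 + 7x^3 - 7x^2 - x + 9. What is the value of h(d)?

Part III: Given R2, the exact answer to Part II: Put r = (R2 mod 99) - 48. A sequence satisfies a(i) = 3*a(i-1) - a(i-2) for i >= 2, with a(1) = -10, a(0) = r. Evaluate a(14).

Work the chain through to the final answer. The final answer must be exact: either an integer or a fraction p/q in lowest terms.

1192038

Part I: cross terms: (-7*-12 - 18*-32)=660, (18*-20 - 5*-12)=-300, (5*-32 - -7*-20)=-300; twice the area = |60| = 60; area = 30; answer 30
Part II: R1 = 30; threaded value p + q = 31; d = 1; 4*(1)^4 + 7*(1)^3 - 7*(1)^2 - 1*(1)^1 + 9 = (4) + (7) + (-7) + (-1) + (9) = 12; answer 12
Part III: R2 = 12; r = -36; a(2) = 3*(-10) - 1*(-36) = 6; iterating: a(2)=6, a(3)=28, a(4)=78, a(5)=206, a(6)=540, a(7)=1414, a(8)=3702, a(9)=9692, a(10)=25374, a(11)=66430, a(12)=173916, a(13)=455318, a(14)=1192038; answer 1192038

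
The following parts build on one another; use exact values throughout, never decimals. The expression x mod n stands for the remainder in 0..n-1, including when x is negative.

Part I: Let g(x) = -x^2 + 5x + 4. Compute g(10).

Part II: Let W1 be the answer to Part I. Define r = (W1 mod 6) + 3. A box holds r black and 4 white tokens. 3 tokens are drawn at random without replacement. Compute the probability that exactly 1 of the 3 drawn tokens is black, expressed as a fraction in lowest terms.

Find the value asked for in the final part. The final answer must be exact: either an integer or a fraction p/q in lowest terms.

Part I: -1*(10)^2 + 5*(10)^1 + 4 = (-100) + (50) + (4) = -46; answer -46
Part II: W1 = -46; r = 5; total draws C(9,3) = 84; favorable C(5,1)*C(4,2) = 30; P = 5/14; answer 5/14

5/14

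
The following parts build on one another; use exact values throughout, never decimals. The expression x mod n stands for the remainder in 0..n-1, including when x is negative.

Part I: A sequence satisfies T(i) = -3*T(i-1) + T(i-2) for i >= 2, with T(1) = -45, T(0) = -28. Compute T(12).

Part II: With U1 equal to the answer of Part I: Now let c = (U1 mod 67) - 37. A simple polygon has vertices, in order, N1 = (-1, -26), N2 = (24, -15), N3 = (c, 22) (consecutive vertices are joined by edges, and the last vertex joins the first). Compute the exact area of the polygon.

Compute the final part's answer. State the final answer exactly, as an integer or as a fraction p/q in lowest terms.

Part I: T(2) = -3*(-45) + 1*(-28) = 107; iterating: T(2)=107, T(3)=-366, T(4)=1205, T(5)=-3981, T(6)=13148, T(7)=-43425, T(8)=143423, T(9)=-473694, T(10)=1564505, T(11)=-5167209, T(12)=17066132; answer 17066132
Part II: U1 = 17066132; c = -11; cross terms: (-1*-15 - 24*-26)=639, (24*22 - -11*-15)=363, (-11*-26 - -1*22)=308; twice the area = |1310| = 1310; area = 655; answer 655

655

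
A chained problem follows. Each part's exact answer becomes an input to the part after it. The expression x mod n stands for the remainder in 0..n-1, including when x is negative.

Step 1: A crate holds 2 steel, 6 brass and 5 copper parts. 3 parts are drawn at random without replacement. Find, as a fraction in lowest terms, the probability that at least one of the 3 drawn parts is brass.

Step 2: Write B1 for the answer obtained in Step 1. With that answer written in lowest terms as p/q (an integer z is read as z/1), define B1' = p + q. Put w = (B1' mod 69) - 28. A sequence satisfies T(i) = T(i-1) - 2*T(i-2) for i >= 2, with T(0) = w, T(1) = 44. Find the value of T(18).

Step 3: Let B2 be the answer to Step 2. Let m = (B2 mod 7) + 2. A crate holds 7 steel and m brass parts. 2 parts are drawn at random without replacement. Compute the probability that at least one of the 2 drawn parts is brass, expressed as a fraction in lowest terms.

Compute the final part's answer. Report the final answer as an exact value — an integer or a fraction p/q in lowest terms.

8/15

Step 1: total draws C(13,3) = 286; complement C(7,3) = 35; favorable 286 - 35 = 251; P = 251/286; answer 251/286
Step 2: B1 = 251/286; threaded value p + q = 537; w = 26; T(2) = 1*(44) - 2*(26) = -8; iterating: T(2)=-8, T(3)=-96, T(4)=-80, T(5)=112, T(6)=272, T(7)=48, T(8)=-496, T(9)=-592, T(10)=400, T(11)=1584, T(12)=784, T(13)=-2384, T(14)=-3952, T(15)=816, T(16)=8720, T(17)=7088, T(18)=-10352; answer -10352
Step 3: B2 = -10352; m = 3; total draws C(10,2) = 45; complement C(7,2) = 21; favorable 45 - 21 = 24; P = 8/15; answer 8/15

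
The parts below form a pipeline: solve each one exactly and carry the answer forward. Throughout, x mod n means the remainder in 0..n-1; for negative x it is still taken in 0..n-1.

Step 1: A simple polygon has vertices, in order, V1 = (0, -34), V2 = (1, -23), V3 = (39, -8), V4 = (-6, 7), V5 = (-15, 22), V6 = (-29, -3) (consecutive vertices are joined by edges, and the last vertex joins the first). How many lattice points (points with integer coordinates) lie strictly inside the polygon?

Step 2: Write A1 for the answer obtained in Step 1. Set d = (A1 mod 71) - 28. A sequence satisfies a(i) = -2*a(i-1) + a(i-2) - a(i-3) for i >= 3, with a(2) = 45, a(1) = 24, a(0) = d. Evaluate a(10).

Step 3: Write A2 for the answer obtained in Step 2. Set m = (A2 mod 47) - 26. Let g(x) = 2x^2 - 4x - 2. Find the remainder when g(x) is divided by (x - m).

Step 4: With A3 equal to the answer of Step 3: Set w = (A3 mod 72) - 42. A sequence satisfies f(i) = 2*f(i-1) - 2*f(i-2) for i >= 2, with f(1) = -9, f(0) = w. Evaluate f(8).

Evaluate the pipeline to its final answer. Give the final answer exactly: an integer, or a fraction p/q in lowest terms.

Step 1: cross terms: (0*-23 - 1*-34)=34, (1*-8 - 39*-23)=889, (39*7 - -6*-8)=225, (-6*22 - -15*7)=-27, (-15*-3 - -29*22)=683, (-29*-34 - 0*-3)=986; twice the area = |2790| = 2790; area = 1395; boundary points = 1 + 1 + 15 + 3 + 1 + 1 = 22; strictly interior points = area - boundary/2 + 1 = 1385; answer 1385
Step 2: A1 = 1385; d = 8; a(3) = -2*(45) + 1*(24) - 1*(8) = -74; iterating: a(3)=-74, a(4)=169, a(5)=-457, a(6)=1157, a(7)=-2940, a(8)=7494, a(9)=-19085, a(10)=48604; answer 48604
Step 3: A2 = 48604; m = -20; remainder = value at the root: 2*(-20)^2 - 4*(-20)^1 - 2 = (800) + (80) + (-2) = 878; answer 878
Step 4: A3 = 878; w = -28; f(2) = 2*(-9) - 2*(-28) = 38; iterating: f(2)=38, f(3)=94, f(4)=112, f(5)=36, f(6)=-152, f(7)=-376, f(8)=-448; answer -448

-448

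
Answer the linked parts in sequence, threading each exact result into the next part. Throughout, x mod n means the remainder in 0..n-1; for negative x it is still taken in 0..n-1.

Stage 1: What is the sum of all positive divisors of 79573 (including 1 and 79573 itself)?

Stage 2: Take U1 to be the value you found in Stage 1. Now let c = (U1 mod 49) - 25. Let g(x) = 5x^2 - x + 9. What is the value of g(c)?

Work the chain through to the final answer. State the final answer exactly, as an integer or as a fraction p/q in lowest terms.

Stage 1: 79573 = 13 * 6121; sigma = (1 + 13) * (1 + 6121) = 14 * 6122 = 85708; answer 85708
Stage 2: U1 = 85708; c = -18; 5*(-18)^2 - 1*(-18)^1 + 9 = (1620) + (18) + (9) = 1647; answer 1647

1647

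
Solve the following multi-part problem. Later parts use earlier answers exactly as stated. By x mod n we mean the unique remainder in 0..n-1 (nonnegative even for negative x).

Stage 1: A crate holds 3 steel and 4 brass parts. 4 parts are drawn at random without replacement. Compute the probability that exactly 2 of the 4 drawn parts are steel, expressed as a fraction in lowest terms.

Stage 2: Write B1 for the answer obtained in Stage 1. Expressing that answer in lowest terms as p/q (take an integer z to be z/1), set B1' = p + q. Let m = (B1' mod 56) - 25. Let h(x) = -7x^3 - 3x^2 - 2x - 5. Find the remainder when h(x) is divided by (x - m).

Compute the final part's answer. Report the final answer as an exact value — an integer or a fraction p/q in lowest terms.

-156077

Stage 1: total draws C(7,4) = 35; favorable C(3,2)*C(4,2) = 18; P = 18/35; answer 18/35
Stage 2: B1 = 18/35; threaded value p + q = 53; m = 28; remainder = value at the root: -7*(28)^3 - 3*(28)^2 - 2*(28)^1 - 5 = (-153664) + (-2352) + (-56) + (-5) = -156077; answer -156077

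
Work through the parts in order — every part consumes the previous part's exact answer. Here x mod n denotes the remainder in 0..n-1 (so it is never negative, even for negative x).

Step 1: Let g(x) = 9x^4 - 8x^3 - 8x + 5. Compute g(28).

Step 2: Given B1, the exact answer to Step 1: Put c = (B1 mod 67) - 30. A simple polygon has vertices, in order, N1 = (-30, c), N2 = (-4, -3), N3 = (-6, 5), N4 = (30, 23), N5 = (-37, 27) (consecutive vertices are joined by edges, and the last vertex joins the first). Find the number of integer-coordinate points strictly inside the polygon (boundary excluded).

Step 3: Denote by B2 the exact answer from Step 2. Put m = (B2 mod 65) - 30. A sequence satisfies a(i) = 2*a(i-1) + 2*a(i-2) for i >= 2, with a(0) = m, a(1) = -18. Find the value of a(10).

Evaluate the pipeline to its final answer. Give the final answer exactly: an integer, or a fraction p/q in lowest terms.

Step 1: 9*(28)^4 - 8*(28)^3 - 8*(28)^1 + 5 = (5531904) + (-175616) + (-224) + (5) = 5356069; answer 5356069
Step 2: B1 = 5356069; c = -8; cross terms: (-30*-3 - -4*-8)=58, (-4*5 - -6*-3)=-38, (-6*23 - 30*5)=-288, (30*27 - -37*23)=1661, (-37*-8 - -30*27)=1106; twice the area = |2499| = 2499; area = 2499/2; boundary points = 1 + 2 + 18 + 1 + 7 = 29; strictly interior points = area - boundary/2 + 1 = 1236; answer 1236
Step 3: B2 = 1236; m = -29; a(2) = 2*(-18) + 2*(-29) = -94; iterating: a(2)=-94, a(3)=-224, a(4)=-636, a(5)=-1720, a(6)=-4712, a(7)=-12864, a(8)=-35152, a(9)=-96032, a(10)=-262368; answer -262368

-262368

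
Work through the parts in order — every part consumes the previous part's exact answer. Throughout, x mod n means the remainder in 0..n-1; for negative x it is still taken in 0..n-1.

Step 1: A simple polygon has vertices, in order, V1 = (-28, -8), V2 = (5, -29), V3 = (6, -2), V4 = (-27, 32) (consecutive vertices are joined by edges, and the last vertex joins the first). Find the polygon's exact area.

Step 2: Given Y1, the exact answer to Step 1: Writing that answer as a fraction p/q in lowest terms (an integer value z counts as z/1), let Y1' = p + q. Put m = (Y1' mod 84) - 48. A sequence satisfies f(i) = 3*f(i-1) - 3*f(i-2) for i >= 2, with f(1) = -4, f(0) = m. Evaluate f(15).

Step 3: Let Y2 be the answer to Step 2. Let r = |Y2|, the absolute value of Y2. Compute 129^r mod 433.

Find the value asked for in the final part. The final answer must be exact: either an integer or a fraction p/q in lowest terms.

79

Step 1: cross terms: (-28*-29 - 5*-8)=852, (5*-2 - 6*-29)=164, (6*32 - -27*-2)=138, (-27*-8 - -28*32)=1112; twice the area = |2266| = 2266; area = 1133; answer 1133
Step 2: Y1 = 1133; threaded value p + q = 1134; m = -6; f(2) = 3*(-4) - 3*(-6) = 6; iterating: f(2)=6, f(3)=30, f(4)=72, f(5)=126, f(6)=162, f(7)=108, f(8)=-162, f(9)=-810, f(10)=-1944, f(11)=-3402, f(12)=-4374, f(13)=-2916, f(14)=4374, f(15)=21870; answer 21870
Step 3: Y2 = 21870; r = 21870; squarings mod 433: 129^1=129, 129^2=187, 129^4=329, 129^8=424, 129^16=81, 129^32=66, 129^64=26, 129^128=243, 129^256=161, 129^512=374, 129^1024=17, 129^2048=289, 129^4096=385, 129^8192=139, 129^16384=269; 129^21870 = 129^2 * 129^4 * 129^8 * 129^32 * 129^64 * 129^256 * 129^1024 * 129^4096 * 129^16384 = 79 (mod 433); answer 79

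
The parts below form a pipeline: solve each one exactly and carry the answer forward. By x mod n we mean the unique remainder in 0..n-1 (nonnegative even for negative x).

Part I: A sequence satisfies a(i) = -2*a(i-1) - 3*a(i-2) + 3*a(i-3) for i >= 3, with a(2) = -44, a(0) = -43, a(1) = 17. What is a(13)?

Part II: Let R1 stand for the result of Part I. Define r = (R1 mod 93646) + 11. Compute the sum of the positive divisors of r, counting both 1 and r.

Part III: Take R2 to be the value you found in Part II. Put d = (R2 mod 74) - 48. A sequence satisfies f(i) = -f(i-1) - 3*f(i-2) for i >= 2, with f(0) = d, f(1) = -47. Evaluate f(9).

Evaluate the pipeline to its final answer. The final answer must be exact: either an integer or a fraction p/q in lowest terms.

5368

Part I: a(3) = -2*(-44) - 3*(17) + 3*(-43) = -92; iterating: a(3)=-92, a(4)=367, a(5)=-590, a(6)=-197, a(7)=3265, a(8)=-7709, a(9)=5032, a(10)=22858, a(11)=-83939, a(12)=114400, a(13)=91591; answer 91591
Part II: R1 = 91591; r = 91602; 91602 = 2 * 3^2 * 7 * 727; sigma = (1 + 2) * (1 + 3 + 9) * (1 + 7) * (1 + 727) = 3 * 13 * 8 * 728 = 227136; answer 227136
Part III: R2 = 227136; d = -18; f(2) = -1*(-47) - 3*(-18) = 101; iterating: f(2)=101, f(3)=40, f(4)=-343, f(5)=223, f(6)=806, f(7)=-1475, f(8)=-943, f(9)=5368; answer 5368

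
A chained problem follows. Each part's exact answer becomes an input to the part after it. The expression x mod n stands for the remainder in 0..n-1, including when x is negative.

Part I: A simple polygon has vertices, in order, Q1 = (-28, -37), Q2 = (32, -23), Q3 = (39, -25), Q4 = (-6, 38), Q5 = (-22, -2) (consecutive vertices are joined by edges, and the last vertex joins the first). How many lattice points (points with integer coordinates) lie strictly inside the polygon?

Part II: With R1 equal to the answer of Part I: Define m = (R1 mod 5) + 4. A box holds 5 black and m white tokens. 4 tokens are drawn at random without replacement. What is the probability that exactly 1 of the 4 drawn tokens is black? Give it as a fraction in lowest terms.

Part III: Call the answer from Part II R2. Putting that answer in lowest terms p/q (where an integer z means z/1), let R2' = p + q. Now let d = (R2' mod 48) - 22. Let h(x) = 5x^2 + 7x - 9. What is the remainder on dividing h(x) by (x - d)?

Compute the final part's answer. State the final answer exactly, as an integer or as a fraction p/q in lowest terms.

2343

Part I: cross terms: (-28*-23 - 32*-37)=1828, (32*-25 - 39*-23)=97, (39*38 - -6*-25)=1332, (-6*-2 - -22*38)=848, (-22*-37 - -28*-2)=758; twice the area = |4863| = 4863; area = 4863/2; boundary points = 2 + 1 + 9 + 8 + 1 = 21; strictly interior points = area - boundary/2 + 1 = 2422; answer 2422
Part II: R1 = 2422; m = 6; total draws C(11,4) = 330; favorable C(5,1)*C(6,3) = 100; P = 10/33; answer 10/33
Part III: R2 = 10/33; threaded value p + q = 43; d = 21; remainder = value at the root: 5*(21)^2 + 7*(21)^1 - 9 = (2205) + (147) + (-9) = 2343; answer 2343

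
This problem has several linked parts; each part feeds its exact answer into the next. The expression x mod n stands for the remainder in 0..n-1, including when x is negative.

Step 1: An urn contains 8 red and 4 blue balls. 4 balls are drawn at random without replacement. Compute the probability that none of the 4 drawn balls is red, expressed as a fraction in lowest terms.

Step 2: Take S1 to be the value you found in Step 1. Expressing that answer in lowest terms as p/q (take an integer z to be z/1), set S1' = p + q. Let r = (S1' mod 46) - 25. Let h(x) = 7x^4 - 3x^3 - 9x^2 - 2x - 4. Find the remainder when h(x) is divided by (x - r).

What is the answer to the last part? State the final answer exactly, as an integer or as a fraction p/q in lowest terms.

97379

Step 1: total draws C(12,4) = 495; favorable C(4,4) = 1; P = 1/495; answer 1/495
Step 2: S1 = 1/495; threaded value p + q = 496; r = 11; remainder = value at the root: 7*(11)^4 - 3*(11)^3 - 9*(11)^2 - 2*(11)^1 - 4 = (102487) + (-3993) + (-1089) + (-22) + (-4) = 97379; answer 97379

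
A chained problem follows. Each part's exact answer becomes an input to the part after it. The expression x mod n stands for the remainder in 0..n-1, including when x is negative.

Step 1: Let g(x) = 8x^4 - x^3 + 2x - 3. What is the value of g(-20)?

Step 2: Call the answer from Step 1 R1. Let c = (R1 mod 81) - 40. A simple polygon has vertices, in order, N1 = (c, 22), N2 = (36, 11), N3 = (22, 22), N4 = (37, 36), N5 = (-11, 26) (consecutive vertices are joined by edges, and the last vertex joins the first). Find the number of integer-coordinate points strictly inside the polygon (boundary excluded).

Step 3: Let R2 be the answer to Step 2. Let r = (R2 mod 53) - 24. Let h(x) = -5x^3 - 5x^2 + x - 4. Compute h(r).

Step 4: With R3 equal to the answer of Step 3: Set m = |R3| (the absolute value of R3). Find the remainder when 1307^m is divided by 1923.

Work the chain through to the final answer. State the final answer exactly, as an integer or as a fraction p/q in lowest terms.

Step 1: 8*(-20)^4 - 1*(-20)^3 + 2*(-20)^1 - 3 = (1280000) + (8000) + (-40) + (-3) = 1287957; answer 1287957
Step 2: R1 = 1287957; c = 17; cross terms: (17*11 - 36*22)=-605, (36*22 - 22*11)=550, (22*36 - 37*22)=-22, (37*26 - -11*36)=1358, (-11*22 - 17*26)=-684; twice the area = |597| = 597; area = 597/2; boundary points = 1 + 1 + 1 + 2 + 4 = 9; strictly interior points = area - boundary/2 + 1 = 295; answer 295
Step 3: R2 = 295; r = 6; -5*(6)^3 - 5*(6)^2 + 1*(6)^1 - 4 = (-1080) + (-180) + (6) + (-4) = -1258; answer -1258
Step 4: R3 = -1258; m = 1258; squarings mod 1923: 1307^1=1307, 1307^2=625, 1307^4=256, 1307^8=154, 1307^16=640, 1307^32=1, 1307^64=1, 1307^128=1, 1307^256=1, 1307^512=1, 1307^1024=1; 1307^1258 = 1307^2 * 1307^8 * 1307^32 * 1307^64 * 1307^128 * 1307^1024 = 100 (mod 1923); answer 100

100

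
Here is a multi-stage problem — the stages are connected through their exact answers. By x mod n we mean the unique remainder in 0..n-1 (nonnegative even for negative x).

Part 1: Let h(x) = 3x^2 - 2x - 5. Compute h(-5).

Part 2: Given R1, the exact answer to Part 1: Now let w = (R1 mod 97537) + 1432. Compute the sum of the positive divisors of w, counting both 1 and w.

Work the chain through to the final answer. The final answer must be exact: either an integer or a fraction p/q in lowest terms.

Part 1: 3*(-5)^2 - 2*(-5)^1 - 5 = (75) + (10) + (-5) = 80; answer 80
Part 2: R1 = 80; w = 1512; 1512 = 2^3 * 3^3 * 7; sigma = (1 + 2 + 4 + 8) * (1 + 3 + 9 + 27) * (1 + 7) = 15 * 40 * 8 = 4800; answer 4800

4800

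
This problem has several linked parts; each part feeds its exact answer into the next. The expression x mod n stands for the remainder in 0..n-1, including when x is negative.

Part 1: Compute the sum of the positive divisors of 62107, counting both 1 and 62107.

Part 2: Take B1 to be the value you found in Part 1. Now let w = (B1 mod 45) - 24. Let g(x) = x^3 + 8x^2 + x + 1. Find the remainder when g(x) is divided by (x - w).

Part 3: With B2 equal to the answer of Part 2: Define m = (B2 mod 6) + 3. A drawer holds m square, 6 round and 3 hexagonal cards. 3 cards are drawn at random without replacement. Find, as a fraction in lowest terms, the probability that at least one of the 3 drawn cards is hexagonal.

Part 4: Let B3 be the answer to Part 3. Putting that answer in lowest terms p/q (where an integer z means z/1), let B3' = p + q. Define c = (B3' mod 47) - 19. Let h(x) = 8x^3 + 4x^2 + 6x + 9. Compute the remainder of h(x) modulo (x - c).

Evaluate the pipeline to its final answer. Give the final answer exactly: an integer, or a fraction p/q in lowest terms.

Part 1: 62107 = 173 * 359; sigma = (1 + 173) * (1 + 359) = 174 * 360 = 62640; answer 62640
Part 2: B1 = 62640; w = -24; remainder = value at the root: 1*(-24)^3 + 8*(-24)^2 + 1*(-24)^1 + 1 = (-13824) + (4608) + (-24) + (1) = -9239; answer -9239
Part 3: B2 = -9239; m = 4; total draws C(13,3) = 286; complement C(10,3) = 120; favorable 286 - 120 = 166; P = 83/143; answer 83/143
Part 4: B3 = 83/143; threaded value p + q = 226; c = 19; remainder = value at the root: 8*(19)^3 + 4*(19)^2 + 6*(19)^1 + 9 = (54872) + (1444) + (114) + (9) = 56439; answer 56439

56439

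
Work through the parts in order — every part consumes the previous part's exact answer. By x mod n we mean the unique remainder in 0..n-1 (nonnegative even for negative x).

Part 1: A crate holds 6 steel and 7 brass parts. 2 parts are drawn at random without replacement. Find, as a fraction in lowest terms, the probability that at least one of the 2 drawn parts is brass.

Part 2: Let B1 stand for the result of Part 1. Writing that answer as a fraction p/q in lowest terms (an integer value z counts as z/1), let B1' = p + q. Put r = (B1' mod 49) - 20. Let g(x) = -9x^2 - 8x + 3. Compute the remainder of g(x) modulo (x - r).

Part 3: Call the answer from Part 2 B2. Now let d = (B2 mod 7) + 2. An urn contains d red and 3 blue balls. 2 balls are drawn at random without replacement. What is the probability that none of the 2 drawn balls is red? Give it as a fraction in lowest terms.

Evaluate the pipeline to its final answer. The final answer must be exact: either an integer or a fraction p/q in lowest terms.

1/7

Part 1: total draws C(13,2) = 78; complement C(6,2) = 15; favorable 78 - 15 = 63; P = 21/26; answer 21/26
Part 2: B1 = 21/26; threaded value p + q = 47; r = 27; remainder = value at the root: -9*(27)^2 - 8*(27)^1 + 3 = (-6561) + (-216) + (3) = -6774; answer -6774
Part 3: B2 = -6774; d = 4; total draws C(7,2) = 21; favorable C(3,2) = 3; P = 1/7; answer 1/7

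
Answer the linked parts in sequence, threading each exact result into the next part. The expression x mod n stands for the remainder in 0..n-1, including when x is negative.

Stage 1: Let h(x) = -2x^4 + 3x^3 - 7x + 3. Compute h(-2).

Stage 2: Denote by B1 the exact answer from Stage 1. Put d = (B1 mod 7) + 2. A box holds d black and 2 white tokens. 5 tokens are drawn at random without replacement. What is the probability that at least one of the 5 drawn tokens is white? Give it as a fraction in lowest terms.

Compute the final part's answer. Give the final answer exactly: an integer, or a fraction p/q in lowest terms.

Stage 1: -2*(-2)^4 + 3*(-2)^3 - 7*(-2)^1 + 3 = (-32) + (-24) + (14) + (3) = -39; answer -39
Stage 2: B1 = -39; d = 5; total draws C(7,5) = 21; complement C(5,5) = 1; favorable 21 - 1 = 20; P = 20/21; answer 20/21

20/21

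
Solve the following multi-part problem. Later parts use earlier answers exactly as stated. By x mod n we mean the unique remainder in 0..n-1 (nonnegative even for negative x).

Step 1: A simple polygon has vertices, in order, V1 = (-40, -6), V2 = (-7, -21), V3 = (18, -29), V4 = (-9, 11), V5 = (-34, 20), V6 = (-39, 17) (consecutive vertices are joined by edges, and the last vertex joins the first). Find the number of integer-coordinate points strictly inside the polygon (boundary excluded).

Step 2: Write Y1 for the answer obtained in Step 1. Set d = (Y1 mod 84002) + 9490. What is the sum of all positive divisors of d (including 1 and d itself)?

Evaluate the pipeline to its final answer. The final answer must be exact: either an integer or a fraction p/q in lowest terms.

38440

Step 1: cross terms: (-40*-21 - -7*-6)=798, (-7*-29 - 18*-21)=581, (18*11 - -9*-29)=-63, (-9*20 - -34*11)=194, (-34*17 - -39*20)=202, (-39*-6 - -40*17)=914; twice the area = |2626| = 2626; area = 1313; boundary points = 3 + 1 + 1 + 1 + 1 + 1 = 8; strictly interior points = area - boundary/2 + 1 = 1310; answer 1310
Step 2: Y1 = 1310; d = 10800; 10800 = 2^4 * 3^3 * 5^2; sigma = (1 + 2 + 4 + 8 + 16) * (1 + 3 + 9 + 27) * (1 + 5 + 25) = 31 * 40 * 31 = 38440; answer 38440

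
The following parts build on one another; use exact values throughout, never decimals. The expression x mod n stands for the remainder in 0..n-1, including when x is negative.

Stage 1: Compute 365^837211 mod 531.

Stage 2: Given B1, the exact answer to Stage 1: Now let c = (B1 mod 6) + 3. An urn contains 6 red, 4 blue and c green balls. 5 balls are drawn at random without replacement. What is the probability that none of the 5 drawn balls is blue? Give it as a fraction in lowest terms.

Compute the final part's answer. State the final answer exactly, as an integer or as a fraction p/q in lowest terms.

Stage 1: squarings mod 531: 365^1=365, 365^2=475, 365^4=481, 365^8=376, 365^16=130, 365^32=439, 365^64=499, 365^128=493, 365^256=382, 365^512=430, 365^1024=112, 365^2048=331, 365^4096=175, 365^8192=358, 365^16384=193, 365^32768=79, 365^65536=400, 365^131072=169, 365^262144=418, 365^524288=25; 365^837211 = 365^1 * 365^2 * 365^8 * 365^16 * 365^64 * 365^512 * 365^1024 * 365^16384 * 365^32768 * 365^262144 * 365^524288 = 347 (mod 531); answer 347
Stage 2: B1 = 347; c = 8; total draws C(18,5) = 8568; favorable C(14,5) = 2002; P = 143/612; answer 143/612

143/612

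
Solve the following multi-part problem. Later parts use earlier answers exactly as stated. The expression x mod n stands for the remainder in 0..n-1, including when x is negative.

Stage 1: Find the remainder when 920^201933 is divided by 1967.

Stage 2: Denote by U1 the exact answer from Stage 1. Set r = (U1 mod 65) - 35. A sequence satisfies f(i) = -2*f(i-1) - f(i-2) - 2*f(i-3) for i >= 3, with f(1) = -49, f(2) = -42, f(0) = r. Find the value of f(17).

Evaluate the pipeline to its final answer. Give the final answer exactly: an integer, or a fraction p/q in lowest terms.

1415507

Stage 1: squarings mod 1967: 920^1=920, 920^2=590, 920^4=1908, 920^8=1514, 920^16=641, 920^32=1745, 920^64=109, 920^128=79, 920^256=340, 920^512=1514, 920^1024=641, 920^2048=1745, 920^4096=109, 920^8192=79, 920^16384=340, 920^32768=1514, 920^65536=641, 920^131072=1745; 920^201933 = 920^1 * 920^4 * 920^8 * 920^64 * 920^128 * 920^1024 * 920^4096 * 920^65536 * 920^131072 = 1518 (mod 1967); answer 1518
Stage 2: U1 = 1518; r = -12; f(3) = -2*(-42) - 1*(-49) - 2*(-12) = 157; iterating: f(3)=157, f(4)=-174, f(5)=275, f(6)=-690, f(7)=1453, f(8)=-2766, f(9)=5459, f(10)=-11058, f(11)=22189, f(12)=-44238, f(13)=88403, f(14)=-176946, f(15)=353965, f(16)=-707790, f(17)=1415507; answer 1415507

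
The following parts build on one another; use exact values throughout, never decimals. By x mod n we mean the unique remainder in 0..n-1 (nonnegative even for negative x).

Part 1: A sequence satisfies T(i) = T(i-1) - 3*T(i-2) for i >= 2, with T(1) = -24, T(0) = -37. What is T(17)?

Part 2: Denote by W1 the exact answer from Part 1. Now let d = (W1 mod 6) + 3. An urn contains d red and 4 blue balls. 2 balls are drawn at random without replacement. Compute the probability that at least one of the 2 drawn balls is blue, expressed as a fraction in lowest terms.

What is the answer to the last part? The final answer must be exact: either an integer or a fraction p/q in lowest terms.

Part 1: T(2) = 1*(-24) - 3*(-37) = 87; iterating: T(2)=87, T(3)=159, T(4)=-102, T(5)=-579, T(6)=-273, T(7)=1464, T(8)=2283, T(9)=-2109, T(10)=-8958, T(11)=-2631, T(12)=24243, T(13)=32136, T(14)=-40593, T(15)=-137001, T(16)=-15222, T(17)=395781; answer 395781
Part 2: W1 = 395781; d = 6; total draws C(10,2) = 45; complement C(6,2) = 15; favorable 45 - 15 = 30; P = 2/3; answer 2/3

2/3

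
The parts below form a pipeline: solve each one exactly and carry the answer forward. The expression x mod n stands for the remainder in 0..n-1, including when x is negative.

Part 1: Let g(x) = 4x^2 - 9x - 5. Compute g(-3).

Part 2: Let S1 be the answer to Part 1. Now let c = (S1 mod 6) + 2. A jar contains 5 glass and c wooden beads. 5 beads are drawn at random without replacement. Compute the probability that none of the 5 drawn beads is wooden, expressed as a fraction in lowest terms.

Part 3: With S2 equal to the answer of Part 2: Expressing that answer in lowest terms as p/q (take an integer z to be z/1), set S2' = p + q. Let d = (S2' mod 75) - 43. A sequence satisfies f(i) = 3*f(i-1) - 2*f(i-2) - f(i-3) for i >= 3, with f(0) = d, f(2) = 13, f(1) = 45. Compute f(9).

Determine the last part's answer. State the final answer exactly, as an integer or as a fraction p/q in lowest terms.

Part 1: 4*(-3)^2 - 9*(-3)^1 - 5 = (36) + (27) + (-5) = 58; answer 58
Part 2: S1 = 58; c = 6; total draws C(11,5) = 462; favorable C(5,5) = 1; P = 1/462; answer 1/462
Part 3: S2 = 1/462; threaded value p + q = 463; d = -30; f(3) = 3*(13) - 2*(45) - 1*(-30) = -21; iterating: f(3)=-21, f(4)=-134, f(5)=-373, f(6)=-830, f(7)=-1610, f(8)=-2797, f(9)=-4341; answer -4341

-4341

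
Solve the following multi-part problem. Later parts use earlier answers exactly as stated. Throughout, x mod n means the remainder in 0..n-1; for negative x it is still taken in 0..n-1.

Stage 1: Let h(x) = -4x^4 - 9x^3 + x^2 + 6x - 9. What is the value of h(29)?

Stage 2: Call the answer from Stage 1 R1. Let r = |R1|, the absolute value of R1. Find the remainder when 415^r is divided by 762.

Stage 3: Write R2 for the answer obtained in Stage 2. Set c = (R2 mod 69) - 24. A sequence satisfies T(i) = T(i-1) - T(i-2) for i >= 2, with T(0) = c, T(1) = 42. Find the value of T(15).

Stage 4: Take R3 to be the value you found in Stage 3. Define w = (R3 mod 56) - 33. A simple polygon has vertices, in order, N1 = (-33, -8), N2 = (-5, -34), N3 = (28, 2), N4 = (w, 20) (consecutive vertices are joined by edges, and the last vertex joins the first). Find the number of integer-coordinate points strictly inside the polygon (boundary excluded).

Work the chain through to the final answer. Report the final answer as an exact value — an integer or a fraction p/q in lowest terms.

1683

Stage 1: -4*(29)^4 - 9*(29)^3 + 1*(29)^2 + 6*(29)^1 - 9 = (-2829124) + (-219501) + (841) + (174) + (-9) = -3047619; answer -3047619
Stage 2: R1 = -3047619; r = 3047619; squarings mod 762: 415^1=415, 415^2=13, 415^4=169, 415^8=367, 415^16=577, 415^32=697, 415^64=415, 415^128=13, 415^256=169, 415^512=367, 415^1024=577, 415^2048=697, 415^4096=415, 415^8192=13, 415^16384=169, 415^32768=367, 415^65536=577, 415^131072=697, 415^262144=415, 415^524288=13, 415^1048576=169, 415^2097152=367; 415^3047619 = 415^1 * 415^2 * 415^64 * 415^128 * 415^32768 * 415^131072 * 415^262144 * 415^524288 * 415^2097152 = 625 (mod 762); answer 625
Stage 3: R2 = 625; c = -20; T(2) = 1*(42) - 1*(-20) = 62; iterating: T(2)=62, T(3)=20, T(4)=-42, T(5)=-62, T(6)=-20, T(7)=42, T(8)=62, T(9)=20, T(10)=-42, T(11)=-62, T(12)=-20, T(13)=42, T(14)=62, T(15)=20; answer 20
Stage 4: R3 = 20; w = -13; cross terms: (-33*-34 - -5*-8)=1082, (-5*2 - 28*-34)=942, (28*20 - -13*2)=586, (-13*-8 - -33*20)=764; twice the area = |3374| = 3374; area = 1687; boundary points = 2 + 3 + 1 + 4 = 10; strictly interior points = area - boundary/2 + 1 = 1683; answer 1683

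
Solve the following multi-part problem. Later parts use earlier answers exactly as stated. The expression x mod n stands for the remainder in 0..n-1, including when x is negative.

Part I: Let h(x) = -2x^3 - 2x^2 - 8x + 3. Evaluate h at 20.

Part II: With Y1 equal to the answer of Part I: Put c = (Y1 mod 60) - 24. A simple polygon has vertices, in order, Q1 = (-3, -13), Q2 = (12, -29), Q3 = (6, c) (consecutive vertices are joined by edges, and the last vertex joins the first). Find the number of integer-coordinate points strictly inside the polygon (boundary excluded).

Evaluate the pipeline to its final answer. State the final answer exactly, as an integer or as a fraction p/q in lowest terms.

160

Part I: -2*(20)^3 - 2*(20)^2 - 8*(20)^1 + 3 = (-16000) + (-800) + (-160) + (3) = -16957; answer -16957
Part II: Y1 = -16957; c = -1; cross terms: (-3*-29 - 12*-13)=243, (12*-1 - 6*-29)=162, (6*-13 - -3*-1)=-81; twice the area = |324| = 324; area = 162; boundary points = 1 + 2 + 3 = 6; strictly interior points = area - boundary/2 + 1 = 160; answer 160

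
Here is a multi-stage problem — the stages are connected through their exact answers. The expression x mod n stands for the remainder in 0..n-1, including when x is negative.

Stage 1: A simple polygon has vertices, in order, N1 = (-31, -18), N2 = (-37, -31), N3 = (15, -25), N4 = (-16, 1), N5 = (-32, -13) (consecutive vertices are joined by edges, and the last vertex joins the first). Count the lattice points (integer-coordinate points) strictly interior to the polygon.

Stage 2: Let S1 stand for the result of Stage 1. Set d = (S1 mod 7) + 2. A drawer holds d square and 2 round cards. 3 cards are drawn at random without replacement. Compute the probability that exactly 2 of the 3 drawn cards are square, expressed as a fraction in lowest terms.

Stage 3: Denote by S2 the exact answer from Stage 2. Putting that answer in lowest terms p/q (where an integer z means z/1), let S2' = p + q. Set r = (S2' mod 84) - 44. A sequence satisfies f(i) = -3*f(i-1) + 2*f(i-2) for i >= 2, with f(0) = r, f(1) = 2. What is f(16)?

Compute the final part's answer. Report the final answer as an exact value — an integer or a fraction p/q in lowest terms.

Stage 1: cross terms: (-31*-31 - -37*-18)=295, (-37*-25 - 15*-31)=1390, (15*1 - -16*-25)=-385, (-16*-13 - -32*1)=240, (-32*-18 - -31*-13)=173; twice the area = |1713| = 1713; area = 1713/2; boundary points = 1 + 2 + 1 + 2 + 1 = 7; strictly interior points = area - boundary/2 + 1 = 854; answer 854
Stage 2: S1 = 854; d = 2; total draws C(4,3) = 4; favorable C(2,2)*C(2,1) = 2; P = 1/2; answer 1/2
Stage 3: S2 = 1/2; threaded value p + q = 3; r = -41; f(2) = -3*(2) + 2*(-41) = -88; iterating: f(2)=-88, f(3)=268, f(4)=-980, f(5)=3476, f(6)=-12388, f(7)=44116, f(8)=-157124, f(9)=559604, f(10)=-1993060, f(11)=7098388, f(12)=-25281284, f(13)=90040628, f(14)=-320684452, f(15)=1142134612, f(16)=-4067772740; answer -4067772740

-4067772740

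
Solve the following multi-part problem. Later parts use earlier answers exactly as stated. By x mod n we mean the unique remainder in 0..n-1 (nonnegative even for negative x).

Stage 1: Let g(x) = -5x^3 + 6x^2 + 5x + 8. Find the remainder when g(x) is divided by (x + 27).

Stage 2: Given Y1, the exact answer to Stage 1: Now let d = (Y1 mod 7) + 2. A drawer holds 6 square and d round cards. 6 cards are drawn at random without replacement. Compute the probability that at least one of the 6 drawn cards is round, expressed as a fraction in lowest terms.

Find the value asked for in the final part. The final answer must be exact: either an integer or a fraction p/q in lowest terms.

27/28

Stage 1: remainder = value at the root: -5*(-27)^3 + 6*(-27)^2 + 5*(-27)^1 + 8 = (98415) + (4374) + (-135) + (8) = 102662; answer 102662
Stage 2: Y1 = 102662; d = 2; total draws C(8,6) = 28; complement C(6,6) = 1; favorable 28 - 1 = 27; P = 27/28; answer 27/28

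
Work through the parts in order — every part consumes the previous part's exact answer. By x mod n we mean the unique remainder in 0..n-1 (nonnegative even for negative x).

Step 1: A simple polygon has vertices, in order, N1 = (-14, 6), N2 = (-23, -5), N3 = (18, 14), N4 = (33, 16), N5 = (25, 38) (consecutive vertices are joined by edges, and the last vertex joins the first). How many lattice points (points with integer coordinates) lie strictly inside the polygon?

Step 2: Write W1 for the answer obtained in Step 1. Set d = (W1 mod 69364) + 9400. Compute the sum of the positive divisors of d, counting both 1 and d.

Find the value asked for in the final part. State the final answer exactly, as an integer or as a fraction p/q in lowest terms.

Step 1: cross terms: (-14*-5 - -23*6)=208, (-23*14 - 18*-5)=-232, (18*16 - 33*14)=-174, (33*38 - 25*16)=854, (25*6 - -14*38)=682; twice the area = |1338| = 1338; area = 669; boundary points = 1 + 1 + 1 + 2 + 1 = 6; strictly interior points = area - boundary/2 + 1 = 667; answer 667
Step 2: W1 = 667; d = 10067; 10067 is prime, so its only divisors are 1 and 10067; sigma = 1 + 10067 = 10068; answer 10068

10068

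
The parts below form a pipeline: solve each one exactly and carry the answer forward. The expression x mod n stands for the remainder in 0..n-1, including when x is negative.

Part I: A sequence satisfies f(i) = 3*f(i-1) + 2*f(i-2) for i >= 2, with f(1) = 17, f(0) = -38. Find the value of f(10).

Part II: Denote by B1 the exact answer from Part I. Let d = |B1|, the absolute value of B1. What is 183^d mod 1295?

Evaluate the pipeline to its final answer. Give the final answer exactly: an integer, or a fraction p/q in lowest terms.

498

Part I: f(2) = 3*(17) + 2*(-38) = -25; iterating: f(2)=-25, f(3)=-41, f(4)=-173, f(5)=-601, f(6)=-2149, f(7)=-7649, f(8)=-27245, f(9)=-97033, f(10)=-345589; answer -345589
Part II: B1 = -345589; d = 345589; squarings mod 1295: 183^1=183, 183^2=1114, 183^4=386, 183^8=71, 183^16=1156, 183^32=1191, 183^64=456, 183^128=736, 183^256=386, 183^512=71, 183^1024=1156, 183^2048=1191, 183^4096=456, 183^8192=736, 183^16384=386, 183^32768=71, 183^65536=1156, 183^131072=1191, 183^262144=456; 183^345589 = 183^1 * 183^4 * 183^16 * 183^32 * 183^64 * 183^128 * 183^256 * 183^1024 * 183^16384 * 183^65536 * 183^262144 = 498 (mod 1295); answer 498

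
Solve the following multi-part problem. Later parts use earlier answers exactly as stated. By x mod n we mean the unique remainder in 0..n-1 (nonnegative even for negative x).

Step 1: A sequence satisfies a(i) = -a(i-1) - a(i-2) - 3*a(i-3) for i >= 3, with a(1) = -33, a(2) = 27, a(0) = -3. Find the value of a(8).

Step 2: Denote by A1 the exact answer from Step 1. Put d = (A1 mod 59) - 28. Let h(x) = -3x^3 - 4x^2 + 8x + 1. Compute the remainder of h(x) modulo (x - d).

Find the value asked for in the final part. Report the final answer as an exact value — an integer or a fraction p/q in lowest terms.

Step 1: a(3) = -1*(27) - 1*(-33) - 3*(-3) = 15; iterating: a(3)=15, a(4)=57, a(5)=-153, a(6)=51, a(7)=-69, a(8)=477; answer 477
Step 2: A1 = 477; d = -23; remainder = value at the root: -3*(-23)^3 - 4*(-23)^2 + 8*(-23)^1 + 1 = (36501) + (-2116) + (-184) + (1) = 34202; answer 34202

34202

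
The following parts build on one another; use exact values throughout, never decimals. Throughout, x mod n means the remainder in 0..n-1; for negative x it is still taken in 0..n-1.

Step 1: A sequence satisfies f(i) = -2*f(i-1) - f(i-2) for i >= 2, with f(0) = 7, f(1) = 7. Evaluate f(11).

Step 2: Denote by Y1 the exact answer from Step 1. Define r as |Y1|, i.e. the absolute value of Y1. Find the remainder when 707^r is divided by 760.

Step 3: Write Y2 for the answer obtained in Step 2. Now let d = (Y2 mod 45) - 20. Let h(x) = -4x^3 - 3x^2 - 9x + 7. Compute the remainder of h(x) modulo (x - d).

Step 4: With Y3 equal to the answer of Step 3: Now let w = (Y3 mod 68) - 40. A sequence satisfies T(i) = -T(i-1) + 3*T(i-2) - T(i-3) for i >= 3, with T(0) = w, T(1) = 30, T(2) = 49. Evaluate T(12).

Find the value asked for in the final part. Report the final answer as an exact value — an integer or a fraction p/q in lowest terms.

Step 1: f(2) = -2*(7) - 1*(7) = -21; iterating: f(2)=-21, f(3)=35, f(4)=-49, f(5)=63, f(6)=-77, f(7)=91, f(8)=-105, f(9)=119, f(10)=-133, f(11)=147; answer 147
Step 2: Y1 = 147; r = 147; squarings mod 760: 707^1=707, 707^2=529, 707^4=161, 707^8=81, 707^16=481, 707^32=321, 707^64=441, 707^128=681; 707^147 = 707^1 * 707^2 * 707^16 * 707^128 = 83 (mod 760); answer 83
Step 3: Y2 = 83; d = 18; remainder = value at the root: -4*(18)^3 - 3*(18)^2 - 9*(18)^1 + 7 = (-23328) + (-972) + (-162) + (7) = -24455; answer -24455
Step 4: Y3 = -24455; w = -15; T(3) = -1*(49) + 3*(30) - 1*(-15) = 56; iterating: T(3)=56, T(4)=61, T(5)=58, T(6)=69, T(7)=44, T(8)=105, T(9)=-42, T(10)=313, T(11)=-544, T(12)=1525; answer 1525

1525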